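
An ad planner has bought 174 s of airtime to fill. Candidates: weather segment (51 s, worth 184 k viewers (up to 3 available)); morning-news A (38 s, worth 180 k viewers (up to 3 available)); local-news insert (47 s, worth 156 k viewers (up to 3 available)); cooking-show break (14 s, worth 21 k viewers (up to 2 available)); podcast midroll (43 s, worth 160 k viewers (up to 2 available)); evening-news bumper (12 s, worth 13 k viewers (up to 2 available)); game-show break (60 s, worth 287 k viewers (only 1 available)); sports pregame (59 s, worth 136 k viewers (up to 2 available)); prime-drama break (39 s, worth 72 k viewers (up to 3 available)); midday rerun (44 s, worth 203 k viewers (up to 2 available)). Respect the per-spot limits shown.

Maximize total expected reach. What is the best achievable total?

By expected reach per s: game-show break 4.78, morning-news A 4.74, midday rerun 4.61, podcast midroll 3.72 lead.
Best packing: 3×morning-news A + game-show break — 174 s, 827 total.
Every other selection either busts 174 s or exceeds an availability limit or fails to beat 827.

827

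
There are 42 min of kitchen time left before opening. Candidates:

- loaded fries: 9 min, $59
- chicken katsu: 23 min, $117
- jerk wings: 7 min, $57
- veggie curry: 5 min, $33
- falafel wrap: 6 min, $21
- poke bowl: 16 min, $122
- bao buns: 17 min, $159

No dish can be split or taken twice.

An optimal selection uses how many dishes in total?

3

Optimal total is 340.
For example loaded fries + poke bowl + bao buns achieves it, using 42 min.
Every optimal selection uses 3 dishes.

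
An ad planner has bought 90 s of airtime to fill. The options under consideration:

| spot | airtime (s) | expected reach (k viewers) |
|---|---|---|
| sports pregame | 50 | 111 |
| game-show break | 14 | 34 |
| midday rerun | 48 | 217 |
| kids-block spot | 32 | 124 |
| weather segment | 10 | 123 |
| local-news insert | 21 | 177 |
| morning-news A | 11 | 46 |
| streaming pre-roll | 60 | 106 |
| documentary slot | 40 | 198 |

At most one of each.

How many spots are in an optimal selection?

Optimal total is 563.
midday rerun + weather segment + local-news insert + morning-news A hits 563 at 90 s.
Every optimal selection uses 4 spots.

4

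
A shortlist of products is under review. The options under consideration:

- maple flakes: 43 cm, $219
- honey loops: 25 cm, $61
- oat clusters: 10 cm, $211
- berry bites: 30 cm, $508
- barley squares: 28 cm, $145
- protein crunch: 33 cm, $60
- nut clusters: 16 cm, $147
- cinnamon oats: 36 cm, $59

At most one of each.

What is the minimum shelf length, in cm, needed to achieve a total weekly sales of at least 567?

Need the lightest bundle worth ≥ 567.
oat clusters + berry bites: 719 weekly sales at 40 cm.
Below 40 cm the best achievable stays under 567.

40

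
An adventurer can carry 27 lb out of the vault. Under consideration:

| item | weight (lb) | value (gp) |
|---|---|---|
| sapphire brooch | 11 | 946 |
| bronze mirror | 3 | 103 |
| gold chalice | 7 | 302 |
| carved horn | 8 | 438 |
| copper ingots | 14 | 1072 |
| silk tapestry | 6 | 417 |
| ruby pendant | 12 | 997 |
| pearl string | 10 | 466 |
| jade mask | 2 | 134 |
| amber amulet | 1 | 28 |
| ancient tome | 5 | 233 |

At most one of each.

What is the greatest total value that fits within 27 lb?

Taking the top-ratio items first gives sapphire brooch + ruby pendant + jade mask + amber amulet for 2105 (26 lb).
The 13 lb tied up in ruby pendant and amber amulet is better spent on copper ingots — total rises to 2152 (27 lb).

2152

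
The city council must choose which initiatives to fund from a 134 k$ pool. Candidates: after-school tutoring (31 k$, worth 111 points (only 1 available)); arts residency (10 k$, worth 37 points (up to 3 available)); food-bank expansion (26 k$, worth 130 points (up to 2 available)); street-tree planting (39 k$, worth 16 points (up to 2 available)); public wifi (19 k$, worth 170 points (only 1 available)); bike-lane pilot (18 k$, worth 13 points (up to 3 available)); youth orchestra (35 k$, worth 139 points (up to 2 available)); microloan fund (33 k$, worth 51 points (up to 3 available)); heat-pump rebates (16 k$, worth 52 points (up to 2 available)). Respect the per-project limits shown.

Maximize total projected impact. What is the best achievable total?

658

By projected impact per k$: public wifi 8.95, food-bank expansion 5.00, youth orchestra 3.97 lead.
A density-first pass picks 2×arts residency + 2×food-bank expansion + public wifi + youth orchestra — 643 at 126 k$.
Dropping arts residency frees 10 k$; slotting in heat-pump rebates (16 k$) lifts the total to 658 at 132 k$.
The spare 2 k$ is too small for any remaining project, and no exchange beats 658.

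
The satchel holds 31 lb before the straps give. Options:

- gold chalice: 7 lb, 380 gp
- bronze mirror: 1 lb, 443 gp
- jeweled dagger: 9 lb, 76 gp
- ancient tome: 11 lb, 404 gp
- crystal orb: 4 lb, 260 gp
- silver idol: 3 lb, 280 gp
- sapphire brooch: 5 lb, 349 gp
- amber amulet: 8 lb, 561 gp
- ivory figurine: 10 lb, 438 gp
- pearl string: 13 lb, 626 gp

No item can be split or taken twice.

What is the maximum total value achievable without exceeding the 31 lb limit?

Filling by ratio: gold chalice + bronze mirror + crystal orb + silver idol + sapphire brooch + amber amulet for 2273, with 3 lb left unused.
The 7 lb tied up in gold chalice is better spent on ivory figurine — total rises to 2331 (31 lb).
Next best is gold chalice + bronze mirror + crystal orb + silver idol + sapphire brooch + amber amulet at 2273 (28 lb) — short by 58.

2331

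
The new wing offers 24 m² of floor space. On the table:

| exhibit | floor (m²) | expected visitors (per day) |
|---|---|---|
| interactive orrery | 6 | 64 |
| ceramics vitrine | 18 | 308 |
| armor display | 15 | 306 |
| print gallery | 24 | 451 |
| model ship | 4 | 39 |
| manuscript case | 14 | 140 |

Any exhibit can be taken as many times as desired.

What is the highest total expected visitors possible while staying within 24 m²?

Ranking by ratio (expected visitors/m²): armor display 20.40, print gallery 18.79, ceramics vitrine 17.11, interactive orrery 10.67.
Taking the top-ratio exhibits first gives interactive orrery + armor display for 370 (21 m²).
Dropping interactive orrery and armor display frees 21 m²; slotting in print gallery (24 m²) lifts the total to 451 at 24 m².

451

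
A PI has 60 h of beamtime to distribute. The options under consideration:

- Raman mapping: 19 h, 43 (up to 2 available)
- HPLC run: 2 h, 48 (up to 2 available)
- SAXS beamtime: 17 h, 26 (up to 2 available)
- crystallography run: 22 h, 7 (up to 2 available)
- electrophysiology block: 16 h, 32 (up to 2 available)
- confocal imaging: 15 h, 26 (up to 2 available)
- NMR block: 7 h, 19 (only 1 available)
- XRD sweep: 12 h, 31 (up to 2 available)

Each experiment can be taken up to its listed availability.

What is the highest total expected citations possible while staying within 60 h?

222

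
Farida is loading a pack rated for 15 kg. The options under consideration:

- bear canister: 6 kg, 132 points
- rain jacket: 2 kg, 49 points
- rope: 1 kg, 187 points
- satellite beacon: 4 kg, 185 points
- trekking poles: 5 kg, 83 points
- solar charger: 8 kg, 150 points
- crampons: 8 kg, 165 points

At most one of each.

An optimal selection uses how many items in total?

4

The maximum utility within 15 kg is 586.
rain jacket + rope + satellite beacon + crampons hits 586 at 15 kg.
Every optimal selection uses 4 items.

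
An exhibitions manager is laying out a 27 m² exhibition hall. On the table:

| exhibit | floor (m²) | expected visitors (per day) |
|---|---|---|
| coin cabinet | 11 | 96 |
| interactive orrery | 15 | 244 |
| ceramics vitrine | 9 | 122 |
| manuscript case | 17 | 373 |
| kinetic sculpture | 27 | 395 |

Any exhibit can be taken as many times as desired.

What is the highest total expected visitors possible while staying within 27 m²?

495

Taking ceramics vitrine + manuscript case: 26 m² used, 495 in expected visitors.
That's the maximum — no swap from here does better than 495.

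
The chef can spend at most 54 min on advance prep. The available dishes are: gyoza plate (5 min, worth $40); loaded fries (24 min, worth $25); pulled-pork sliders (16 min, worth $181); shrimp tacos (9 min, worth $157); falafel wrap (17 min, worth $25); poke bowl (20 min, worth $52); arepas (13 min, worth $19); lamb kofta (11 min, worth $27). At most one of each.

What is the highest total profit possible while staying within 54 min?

The ratio ordering already packs tightly: gyoza plate + pulled-pork sliders + shrimp tacos + poke bowl, 50 min, 430.
The spare 4 min is too small for any remaining dish, and no exchange beats 430.

430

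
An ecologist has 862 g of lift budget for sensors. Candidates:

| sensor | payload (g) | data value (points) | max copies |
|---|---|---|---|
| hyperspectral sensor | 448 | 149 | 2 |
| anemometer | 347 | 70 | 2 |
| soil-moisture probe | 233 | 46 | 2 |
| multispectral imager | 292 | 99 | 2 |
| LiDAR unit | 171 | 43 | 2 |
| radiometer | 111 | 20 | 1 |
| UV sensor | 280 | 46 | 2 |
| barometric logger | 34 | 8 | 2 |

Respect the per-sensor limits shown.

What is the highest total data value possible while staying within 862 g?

Ranking by ratio (data value/g): multispectral imager 0.34, hyperspectral sensor 0.33, LiDAR unit 0.25, barometric logger 0.24.
A density-first pass picks 2×multispectral imager + LiDAR unit + 2×barometric logger — 257 at 823 g.
Using the slack differently, hyperspectral sensor + multispectral imager + radiometer comes to 268 at 851 g.
The spare 11 g is too small for any remaining sensor, and no exchange beats 268.

268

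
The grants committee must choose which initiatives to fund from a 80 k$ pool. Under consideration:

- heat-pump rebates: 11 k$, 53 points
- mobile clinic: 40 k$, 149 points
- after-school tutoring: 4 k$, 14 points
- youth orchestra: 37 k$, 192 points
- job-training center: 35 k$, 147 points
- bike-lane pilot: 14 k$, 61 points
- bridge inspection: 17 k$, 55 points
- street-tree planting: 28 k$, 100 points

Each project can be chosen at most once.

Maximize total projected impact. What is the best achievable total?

Ranking by ratio (projected impact/k$): youth orchestra 5.19, heat-pump rebates 4.82, bike-lane pilot 4.36, job-training center 4.20.
Taking the top-ratio projects first gives heat-pump rebates + after-school tutoring + youth orchestra + bike-lane pilot for 320 (66 k$).
Replace after-school tutoring with bridge inspection: the trade gains 41 net, giving 361 at 79 k$.
Runner-up heat-pump rebates + after-school tutoring + youth orchestra + street-tree planting tops out at 359.

361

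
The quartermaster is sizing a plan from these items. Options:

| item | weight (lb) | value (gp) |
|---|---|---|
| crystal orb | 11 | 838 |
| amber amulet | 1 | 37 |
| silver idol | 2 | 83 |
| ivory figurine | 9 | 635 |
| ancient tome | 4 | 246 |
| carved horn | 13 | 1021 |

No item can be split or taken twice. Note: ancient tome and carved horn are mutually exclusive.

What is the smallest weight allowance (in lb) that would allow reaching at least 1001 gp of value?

13

Minimise lb subject to total value ≥ 1001.
carved horn: 1021 value at 13 lb.
Any bundle with less than 13 lb falls short of 1001.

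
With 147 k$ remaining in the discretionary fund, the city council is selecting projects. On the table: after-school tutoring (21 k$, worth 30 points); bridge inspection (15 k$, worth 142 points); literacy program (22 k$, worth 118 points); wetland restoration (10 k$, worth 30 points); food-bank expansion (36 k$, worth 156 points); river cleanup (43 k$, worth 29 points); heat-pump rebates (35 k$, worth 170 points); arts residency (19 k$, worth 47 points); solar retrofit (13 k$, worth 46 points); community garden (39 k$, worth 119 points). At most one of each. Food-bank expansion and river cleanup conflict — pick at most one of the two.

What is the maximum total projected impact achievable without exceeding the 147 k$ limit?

Filling by ratio: bridge inspection + literacy program + wetland restoration + food-bank expansion + heat-pump rebates + solar retrofit for 662, with 16 k$ left unused.
Dropping wetland restoration and solar retrofit frees 23 k$; slotting in community garden (39 k$) lifts the total to 705 at 147 k$.

705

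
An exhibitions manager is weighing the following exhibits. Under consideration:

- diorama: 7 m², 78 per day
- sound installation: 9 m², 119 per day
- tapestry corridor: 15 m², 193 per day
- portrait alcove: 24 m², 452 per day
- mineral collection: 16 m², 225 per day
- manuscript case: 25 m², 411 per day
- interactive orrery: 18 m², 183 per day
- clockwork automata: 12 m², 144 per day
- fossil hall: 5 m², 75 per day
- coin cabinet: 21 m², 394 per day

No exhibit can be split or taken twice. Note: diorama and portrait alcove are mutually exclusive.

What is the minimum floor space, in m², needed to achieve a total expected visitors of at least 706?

44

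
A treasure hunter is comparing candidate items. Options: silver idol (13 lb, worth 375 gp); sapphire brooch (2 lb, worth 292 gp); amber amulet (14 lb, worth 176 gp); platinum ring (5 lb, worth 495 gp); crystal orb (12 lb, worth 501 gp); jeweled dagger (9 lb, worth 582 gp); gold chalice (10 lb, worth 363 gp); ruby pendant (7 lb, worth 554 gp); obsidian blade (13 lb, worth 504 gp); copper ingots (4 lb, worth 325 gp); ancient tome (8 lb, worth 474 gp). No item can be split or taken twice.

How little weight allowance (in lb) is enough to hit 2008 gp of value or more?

26

Minimise lb subject to total value ≥ 2008.
Taking sapphire brooch + platinum ring + ruby pendant + copper ingots + ancient tome gives 2140 (≥ 2008) for 26 lb.
Any bundle with less than 26 lb falls short of 2008.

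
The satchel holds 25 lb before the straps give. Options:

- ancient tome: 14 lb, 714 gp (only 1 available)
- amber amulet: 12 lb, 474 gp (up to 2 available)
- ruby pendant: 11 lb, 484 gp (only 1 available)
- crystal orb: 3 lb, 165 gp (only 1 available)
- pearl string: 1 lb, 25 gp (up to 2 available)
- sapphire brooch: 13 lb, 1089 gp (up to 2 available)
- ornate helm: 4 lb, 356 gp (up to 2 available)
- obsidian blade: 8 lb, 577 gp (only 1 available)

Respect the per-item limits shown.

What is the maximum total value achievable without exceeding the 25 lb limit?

2022

By value per lb: ornate helm 89.00, sapphire brooch 83.77, obsidian blade 72.12 lead.
Taking the top-ratio items first gives crystal orb + pearl string + sapphire brooch + 2×ornate helm for 1991 (25 lb).
The 8 lb tied up in crystal orb and pearl string and ornate helm is better spent on obsidian blade — total rises to 2022 (25 lb).
That's the maximum — no swap from here does better than 2022.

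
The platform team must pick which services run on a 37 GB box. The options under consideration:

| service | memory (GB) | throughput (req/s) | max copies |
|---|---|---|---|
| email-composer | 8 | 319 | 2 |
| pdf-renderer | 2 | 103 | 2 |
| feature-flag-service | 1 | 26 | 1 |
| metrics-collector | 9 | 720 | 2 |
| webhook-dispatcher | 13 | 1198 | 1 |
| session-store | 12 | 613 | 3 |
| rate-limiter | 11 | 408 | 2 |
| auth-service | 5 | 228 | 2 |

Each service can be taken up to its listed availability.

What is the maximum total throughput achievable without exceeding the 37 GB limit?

A density-first pass picks 2×pdf-renderer + feature-flag-service + 2×metrics-collector + webhook-dispatcher — 2870 at 36 GB.
The 4 GB tied up in 2×pdf-renderer is better spent on auth-service — total rises to 2892 (37 GB).
No other feasible combination exceeds 2892.

2892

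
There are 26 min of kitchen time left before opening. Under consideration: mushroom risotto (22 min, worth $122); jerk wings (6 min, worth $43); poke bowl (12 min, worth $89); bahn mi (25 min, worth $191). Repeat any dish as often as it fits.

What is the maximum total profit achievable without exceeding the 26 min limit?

191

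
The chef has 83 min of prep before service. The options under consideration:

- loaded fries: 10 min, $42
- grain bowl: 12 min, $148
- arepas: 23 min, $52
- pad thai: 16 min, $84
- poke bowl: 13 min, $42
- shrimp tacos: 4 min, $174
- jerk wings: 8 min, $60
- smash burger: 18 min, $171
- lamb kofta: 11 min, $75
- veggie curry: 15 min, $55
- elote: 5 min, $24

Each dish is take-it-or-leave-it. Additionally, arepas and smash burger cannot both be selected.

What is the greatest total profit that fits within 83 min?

Density check — shrimp tacos 43.50, grain bowl 12.33, smash burger 9.50, jerk wings 7.50 are the best per min.
The ratio heuristic lands on grain bowl + pad thai + shrimp tacos + jerk wings + smash burger + lamb kofta + elote (736) but leaves 9 min idle.
The 5 min tied up in elote is better spent on loaded fries — total rises to 754 (79 min).
Grain bowl + pad thai + poke bowl + shrimp tacos + jerk wings + smash burger + lamb kofta matches that 754 at 82 min; no feasible combination exceeds it.

754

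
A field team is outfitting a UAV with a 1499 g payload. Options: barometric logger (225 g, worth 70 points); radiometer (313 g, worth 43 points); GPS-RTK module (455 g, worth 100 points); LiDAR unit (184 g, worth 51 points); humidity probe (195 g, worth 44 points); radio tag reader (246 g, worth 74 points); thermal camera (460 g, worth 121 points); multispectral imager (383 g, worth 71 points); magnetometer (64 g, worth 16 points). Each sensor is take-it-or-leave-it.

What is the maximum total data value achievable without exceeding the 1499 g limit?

387

Ranking by ratio (data value/g): barometric logger 0.31, radio tag reader 0.30, LiDAR unit 0.28, thermal camera 0.26.
The ratio heuristic lands on barometric logger + LiDAR unit + humidity probe + radio tag reader + thermal camera + magnetometer (376) but leaves 125 g idle.
Dropping humidity probe and magnetometer frees 259 g; slotting in multispectral imager (383 g) lifts the total to 387 at 1498 g.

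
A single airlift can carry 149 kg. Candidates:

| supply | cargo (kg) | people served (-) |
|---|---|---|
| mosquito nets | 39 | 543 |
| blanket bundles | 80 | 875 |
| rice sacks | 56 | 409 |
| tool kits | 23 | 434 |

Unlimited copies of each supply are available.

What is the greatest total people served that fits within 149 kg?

2604

By people served per kg: tool kits 18.87, mosquito nets 13.92, blanket bundles 10.94, rice sacks 7.30 lead.
Best packing: 6×tool kits — 138 kg, 2604 total.
No other feasible combination exceeds 2604.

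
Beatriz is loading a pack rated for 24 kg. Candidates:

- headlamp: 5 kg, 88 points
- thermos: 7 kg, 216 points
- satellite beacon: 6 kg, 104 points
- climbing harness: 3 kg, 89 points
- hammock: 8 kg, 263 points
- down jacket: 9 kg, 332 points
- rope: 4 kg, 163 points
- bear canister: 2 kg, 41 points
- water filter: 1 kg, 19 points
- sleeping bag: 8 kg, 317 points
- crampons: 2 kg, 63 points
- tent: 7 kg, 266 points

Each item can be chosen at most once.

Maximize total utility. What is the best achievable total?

Ranking by ratio (utility/kg): rope 40.75, sleeping bag 39.62, tent 38.00, down jacket 36.89.
Greedy by ratio would take climbing harness + rope + sleeping bag + crampons + tent: 24 kg used, total 898.
Dropping climbing harness and rope and crampons frees 9 kg; slotting in down jacket (9 kg) lifts the total to 915 at 24 kg.

915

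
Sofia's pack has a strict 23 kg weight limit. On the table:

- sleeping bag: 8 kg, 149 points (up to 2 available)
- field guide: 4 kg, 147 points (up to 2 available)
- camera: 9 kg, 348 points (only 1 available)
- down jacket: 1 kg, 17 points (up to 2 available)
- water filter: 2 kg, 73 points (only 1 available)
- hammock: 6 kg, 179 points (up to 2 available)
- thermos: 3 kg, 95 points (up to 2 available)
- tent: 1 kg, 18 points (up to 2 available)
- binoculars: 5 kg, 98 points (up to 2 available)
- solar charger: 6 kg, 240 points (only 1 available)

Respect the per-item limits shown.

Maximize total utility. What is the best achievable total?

882

The ratio ordering already packs tightly: 2×field guide + camera + solar charger, 23 kg, 882.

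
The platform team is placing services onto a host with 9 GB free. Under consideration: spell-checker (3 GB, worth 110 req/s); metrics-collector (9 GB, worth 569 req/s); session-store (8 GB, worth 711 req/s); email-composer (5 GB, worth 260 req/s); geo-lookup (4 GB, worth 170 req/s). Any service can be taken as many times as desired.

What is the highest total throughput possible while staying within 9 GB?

Session-store uses 8 of the 9 GB and totals 711.
Every other selection either busts 9 GB or fails to beat 711.

711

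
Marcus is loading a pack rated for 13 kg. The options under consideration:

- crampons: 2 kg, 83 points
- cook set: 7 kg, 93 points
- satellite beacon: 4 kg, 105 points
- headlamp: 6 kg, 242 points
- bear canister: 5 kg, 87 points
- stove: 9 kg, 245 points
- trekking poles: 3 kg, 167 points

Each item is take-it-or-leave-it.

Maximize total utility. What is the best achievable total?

514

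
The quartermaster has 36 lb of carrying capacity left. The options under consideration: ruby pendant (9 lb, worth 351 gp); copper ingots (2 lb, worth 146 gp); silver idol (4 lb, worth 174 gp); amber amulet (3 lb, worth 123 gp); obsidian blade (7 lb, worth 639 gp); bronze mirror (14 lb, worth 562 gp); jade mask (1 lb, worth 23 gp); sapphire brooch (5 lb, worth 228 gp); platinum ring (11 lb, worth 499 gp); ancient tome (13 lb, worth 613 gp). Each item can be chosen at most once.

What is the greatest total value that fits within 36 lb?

2020

Ranking by ratio (value/lb): obsidian blade 91.29, copper ingots 73.00, ancient tome 47.15, sapphire brooch 45.60.
Taking the top-ratio items first gives copper ingots + silver idol + amber amulet + obsidian blade + jade mask + sapphire brooch + ancient tome for 1946 (35 lb).
Dropping silver idol and jade mask and sapphire brooch frees 10 lb; slotting in platinum ring (11 lb) lifts the total to 2020 at 36 lb.
Next best is obsidian blade + sapphire brooch + platinum ring + ancient tome at 1979 (36 lb) — short by 41.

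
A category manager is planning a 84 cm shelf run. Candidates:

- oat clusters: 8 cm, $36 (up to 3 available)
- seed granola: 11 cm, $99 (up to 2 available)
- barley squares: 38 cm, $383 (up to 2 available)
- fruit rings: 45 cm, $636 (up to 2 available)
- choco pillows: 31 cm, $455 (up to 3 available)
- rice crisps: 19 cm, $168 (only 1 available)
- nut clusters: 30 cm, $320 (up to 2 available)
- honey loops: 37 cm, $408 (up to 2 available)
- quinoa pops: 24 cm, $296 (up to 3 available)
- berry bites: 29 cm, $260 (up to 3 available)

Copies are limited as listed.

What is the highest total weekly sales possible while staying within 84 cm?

Taking the top-ratio products first gives 2×seed granola + 2×choco pillows for 1108 (84 cm).
Dropping 2×seed granola and choco pillows frees 53 cm; slotting in oat clusters + fruit rings (53 cm) lifts the total to 1127 at 84 cm.

1127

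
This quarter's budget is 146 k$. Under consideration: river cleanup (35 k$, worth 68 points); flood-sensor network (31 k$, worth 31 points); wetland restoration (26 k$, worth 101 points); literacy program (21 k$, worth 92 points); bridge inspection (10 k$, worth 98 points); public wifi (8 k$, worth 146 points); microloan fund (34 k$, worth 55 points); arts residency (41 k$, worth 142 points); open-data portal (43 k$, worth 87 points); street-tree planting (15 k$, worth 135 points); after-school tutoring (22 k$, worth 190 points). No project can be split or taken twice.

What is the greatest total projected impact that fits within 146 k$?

The ratio ordering already packs tightly: wetland restoration + literacy program + bridge inspection + public wifi + arts residency + street-tree planting + after-school tutoring, 143 k$, 904.
Runner-up wetland restoration + literacy program + bridge inspection + public wifi + open-data portal + street-tree planting + after-school tutoring tops out at 849.

904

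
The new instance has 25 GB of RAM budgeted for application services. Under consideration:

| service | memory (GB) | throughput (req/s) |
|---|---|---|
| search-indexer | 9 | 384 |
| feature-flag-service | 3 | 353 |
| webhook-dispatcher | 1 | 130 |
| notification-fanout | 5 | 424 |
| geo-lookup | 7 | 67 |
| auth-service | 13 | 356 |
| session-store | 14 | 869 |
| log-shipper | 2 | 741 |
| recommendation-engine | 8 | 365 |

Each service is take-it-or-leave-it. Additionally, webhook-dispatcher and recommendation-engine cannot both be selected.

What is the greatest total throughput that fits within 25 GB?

Taking feature-flag-service + webhook-dispatcher + notification-fanout + session-store + log-shipper: 25 GB used, 2517 in throughput.
Next best is feature-flag-service + notification-fanout + session-store + log-shipper at 2387 (24 GB) — short by 130.

2517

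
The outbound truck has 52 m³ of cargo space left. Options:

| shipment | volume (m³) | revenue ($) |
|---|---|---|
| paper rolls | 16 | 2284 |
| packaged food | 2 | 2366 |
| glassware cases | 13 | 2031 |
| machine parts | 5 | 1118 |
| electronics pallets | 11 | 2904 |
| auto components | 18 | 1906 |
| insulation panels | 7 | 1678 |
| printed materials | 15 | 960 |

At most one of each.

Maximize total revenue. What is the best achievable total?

Taking the top-ratio shipments first gives packaged food + glassware cases + machine parts + electronics pallets + insulation panels for 10097 (38 m³).
Replace machine parts with paper rolls: the trade gains 1166 net, giving 11263 at 49 m³.

11263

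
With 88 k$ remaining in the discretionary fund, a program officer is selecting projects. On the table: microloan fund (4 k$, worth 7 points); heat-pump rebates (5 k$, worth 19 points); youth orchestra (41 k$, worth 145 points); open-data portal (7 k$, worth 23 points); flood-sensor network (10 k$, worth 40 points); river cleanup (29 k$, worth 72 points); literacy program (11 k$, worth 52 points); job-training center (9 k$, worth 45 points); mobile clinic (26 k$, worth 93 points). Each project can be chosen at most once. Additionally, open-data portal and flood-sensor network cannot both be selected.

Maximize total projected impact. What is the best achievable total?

335

By projected impact per k$: job-training center 5.00, literacy program 4.73, flood-sensor network 4.00 lead.
Youth orchestra + literacy program + job-training center + mobile clinic uses 87 of the 88 k$ and totals 335.
An exhaustive check of the 512 subsets confirms 335.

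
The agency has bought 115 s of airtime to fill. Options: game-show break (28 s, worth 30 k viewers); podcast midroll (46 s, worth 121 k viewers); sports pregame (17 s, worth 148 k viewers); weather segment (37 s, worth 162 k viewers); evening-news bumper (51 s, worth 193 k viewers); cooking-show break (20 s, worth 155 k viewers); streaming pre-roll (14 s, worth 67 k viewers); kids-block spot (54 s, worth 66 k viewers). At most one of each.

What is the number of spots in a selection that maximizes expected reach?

Optimal total is 563.
For example sports pregame + evening-news bumper + cooking-show break + streaming pre-roll achieves it, using 102 s.
Any selection reaching 563 contains exactly 4 spots.

4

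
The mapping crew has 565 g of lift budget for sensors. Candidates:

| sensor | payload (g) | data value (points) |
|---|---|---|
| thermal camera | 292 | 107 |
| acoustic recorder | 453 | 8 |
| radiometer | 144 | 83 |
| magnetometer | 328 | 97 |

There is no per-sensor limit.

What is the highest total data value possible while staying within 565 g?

249

Density check — radiometer 0.58, thermal camera 0.37, magnetometer 0.30 are the best per g.
Best packing: 3×radiometer — 432 g, 249 total.
No other feasible combination exceeds 249.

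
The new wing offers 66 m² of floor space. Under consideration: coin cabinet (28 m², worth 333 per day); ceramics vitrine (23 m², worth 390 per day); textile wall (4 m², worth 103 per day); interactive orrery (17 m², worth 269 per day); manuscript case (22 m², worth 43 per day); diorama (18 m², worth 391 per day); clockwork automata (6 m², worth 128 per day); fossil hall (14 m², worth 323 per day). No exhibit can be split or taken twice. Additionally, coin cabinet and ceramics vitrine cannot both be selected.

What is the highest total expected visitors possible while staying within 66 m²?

1335

Best packing: ceramics vitrine + textile wall + diorama + clockwork automata + fossil hall — 65 m², 1335 total.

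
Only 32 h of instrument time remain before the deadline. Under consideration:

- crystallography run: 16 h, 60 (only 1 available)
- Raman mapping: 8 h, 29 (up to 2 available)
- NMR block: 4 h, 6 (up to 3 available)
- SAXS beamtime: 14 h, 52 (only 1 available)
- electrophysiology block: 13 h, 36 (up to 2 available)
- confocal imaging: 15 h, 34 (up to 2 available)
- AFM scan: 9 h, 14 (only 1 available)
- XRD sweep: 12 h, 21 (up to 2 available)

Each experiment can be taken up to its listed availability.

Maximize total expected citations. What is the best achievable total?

118

By expected citations per h: crystallography run 3.75, SAXS beamtime 3.71, Raman mapping 3.62 lead.
Taking the top-ratio experiments first gives crystallography run + SAXS beamtime for 112 (30 h).
Dropping SAXS beamtime frees 14 h; slotting in 2×Raman mapping (16 h) lifts the total to 118 at 32 h.
That's the maximum — no swap from here does better than 118.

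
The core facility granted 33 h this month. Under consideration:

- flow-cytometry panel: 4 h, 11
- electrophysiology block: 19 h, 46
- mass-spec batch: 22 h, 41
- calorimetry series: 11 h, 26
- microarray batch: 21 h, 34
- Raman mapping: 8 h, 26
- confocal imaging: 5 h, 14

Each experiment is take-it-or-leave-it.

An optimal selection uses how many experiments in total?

3

Best achievable expected citations is 86.
For example electrophysiology block + Raman mapping + confocal imaging achieves it, using 32 h.
Any selection reaching 86 contains exactly 3 experiments.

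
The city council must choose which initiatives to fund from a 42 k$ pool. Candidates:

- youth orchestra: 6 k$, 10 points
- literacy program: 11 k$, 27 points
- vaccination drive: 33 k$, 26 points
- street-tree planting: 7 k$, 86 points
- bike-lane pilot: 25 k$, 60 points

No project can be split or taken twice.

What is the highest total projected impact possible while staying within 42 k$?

Ranking by ratio (projected impact/k$): street-tree planting 12.29, literacy program 2.45, bike-lane pilot 2.40.
A density-first pass picks youth orchestra + literacy program + street-tree planting — 123 at 24 k$.
The 11 k$ tied up in literacy program is better spent on bike-lane pilot — total rises to 156 (38 k$).
Next best is street-tree planting + bike-lane pilot at 146 (32 k$) — short by 10.

156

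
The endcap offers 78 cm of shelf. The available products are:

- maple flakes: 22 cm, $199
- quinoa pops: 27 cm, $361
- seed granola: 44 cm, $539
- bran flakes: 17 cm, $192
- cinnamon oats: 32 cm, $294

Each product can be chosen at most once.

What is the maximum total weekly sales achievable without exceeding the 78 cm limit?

Ranking by ratio (weekly sales/cm): quinoa pops 13.37, seed granola 12.25, bran flakes 11.29.
Best packing: quinoa pops + seed granola — 71 cm, 900 total.
No other feasible combination exceeds 900.

900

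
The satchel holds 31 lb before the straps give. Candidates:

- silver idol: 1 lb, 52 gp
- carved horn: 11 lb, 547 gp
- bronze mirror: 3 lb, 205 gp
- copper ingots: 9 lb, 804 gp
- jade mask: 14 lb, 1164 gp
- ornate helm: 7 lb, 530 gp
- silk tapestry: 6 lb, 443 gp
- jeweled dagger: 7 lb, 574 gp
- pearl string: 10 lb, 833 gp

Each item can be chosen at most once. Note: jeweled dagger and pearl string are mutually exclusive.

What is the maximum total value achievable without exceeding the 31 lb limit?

Taking silver idol + copper ingots + jade mask + jeweled dagger: 31 lb used, 2594 in value.

2594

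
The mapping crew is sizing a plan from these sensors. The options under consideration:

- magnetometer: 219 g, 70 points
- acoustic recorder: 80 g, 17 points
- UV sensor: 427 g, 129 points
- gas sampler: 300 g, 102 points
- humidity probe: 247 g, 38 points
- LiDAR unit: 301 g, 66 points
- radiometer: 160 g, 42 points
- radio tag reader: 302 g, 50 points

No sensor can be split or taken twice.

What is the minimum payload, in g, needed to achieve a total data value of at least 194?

Minimise g subject to total data value ≥ 194.
Taking magnetometer + UV sensor gives 199 (≥ 194) for 646 g.
Any bundle with less than 646 g falls short of 194.

646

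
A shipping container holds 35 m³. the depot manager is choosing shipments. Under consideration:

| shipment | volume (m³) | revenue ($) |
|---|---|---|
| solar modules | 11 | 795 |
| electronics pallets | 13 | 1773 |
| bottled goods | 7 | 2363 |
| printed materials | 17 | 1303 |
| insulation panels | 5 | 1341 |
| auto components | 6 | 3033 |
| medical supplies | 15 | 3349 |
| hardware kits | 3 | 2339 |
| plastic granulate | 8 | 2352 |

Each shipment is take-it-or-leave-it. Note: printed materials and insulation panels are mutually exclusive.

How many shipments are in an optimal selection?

5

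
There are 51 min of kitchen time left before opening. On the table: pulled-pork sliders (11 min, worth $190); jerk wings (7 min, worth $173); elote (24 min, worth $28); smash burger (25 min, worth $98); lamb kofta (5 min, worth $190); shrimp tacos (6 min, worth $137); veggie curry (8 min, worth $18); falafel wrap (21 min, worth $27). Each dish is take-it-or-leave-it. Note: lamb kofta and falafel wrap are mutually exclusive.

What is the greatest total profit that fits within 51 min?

Density check — lamb kofta 38.00, jerk wings 24.71, shrimp tacos 22.83, pulled-pork sliders 17.27 are the best per min.
Best packing: pulled-pork sliders + jerk wings + lamb kofta + shrimp tacos + veggie curry — 37 min, 708 total.

708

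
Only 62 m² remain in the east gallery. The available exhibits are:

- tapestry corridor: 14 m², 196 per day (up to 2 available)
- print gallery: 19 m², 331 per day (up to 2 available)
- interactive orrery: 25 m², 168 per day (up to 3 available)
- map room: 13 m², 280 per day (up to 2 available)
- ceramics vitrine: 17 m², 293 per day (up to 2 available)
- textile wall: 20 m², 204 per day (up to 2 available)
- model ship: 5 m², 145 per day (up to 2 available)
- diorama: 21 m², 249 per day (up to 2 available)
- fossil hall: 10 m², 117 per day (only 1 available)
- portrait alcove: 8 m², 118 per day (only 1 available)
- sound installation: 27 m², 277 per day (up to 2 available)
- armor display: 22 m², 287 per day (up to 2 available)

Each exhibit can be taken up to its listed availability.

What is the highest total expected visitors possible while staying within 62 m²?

1261

Taking the top-ratio exhibits first gives print gallery + 2×map room + 2×model ship for 1181 (55 m²).
Dropping print gallery frees 19 m²; slotting in ceramics vitrine + portrait alcove (25 m²) lifts the total to 1261 at 61 m².
Every other selection either busts 62 m² or exceeds an availability limit or fails to beat 1261.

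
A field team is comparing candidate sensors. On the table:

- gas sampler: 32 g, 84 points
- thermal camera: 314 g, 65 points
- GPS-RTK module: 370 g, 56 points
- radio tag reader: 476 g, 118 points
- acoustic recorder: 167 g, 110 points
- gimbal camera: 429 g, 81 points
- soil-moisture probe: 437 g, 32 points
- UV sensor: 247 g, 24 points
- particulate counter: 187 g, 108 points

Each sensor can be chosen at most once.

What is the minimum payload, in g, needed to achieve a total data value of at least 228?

386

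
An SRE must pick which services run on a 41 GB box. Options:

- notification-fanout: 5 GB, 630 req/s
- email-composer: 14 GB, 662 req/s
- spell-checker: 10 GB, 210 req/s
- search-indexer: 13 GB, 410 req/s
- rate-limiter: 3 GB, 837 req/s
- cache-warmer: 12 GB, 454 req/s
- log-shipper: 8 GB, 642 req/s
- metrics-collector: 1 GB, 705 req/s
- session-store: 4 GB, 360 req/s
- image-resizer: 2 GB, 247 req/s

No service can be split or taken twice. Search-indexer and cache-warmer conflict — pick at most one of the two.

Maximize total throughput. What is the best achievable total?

Density check — metrics-collector 705.00, rate-limiter 279.00, notification-fanout 126.00, image-resizer 123.50 are the best per GB.
Taking notification-fanout + email-composer + rate-limiter + log-shipper + metrics-collector + session-store + image-resizer: 37 GB used, 4083 in throughput.
Every other selection either busts 41 GB or breaks a pairing rule or fails to beat 4083.

4083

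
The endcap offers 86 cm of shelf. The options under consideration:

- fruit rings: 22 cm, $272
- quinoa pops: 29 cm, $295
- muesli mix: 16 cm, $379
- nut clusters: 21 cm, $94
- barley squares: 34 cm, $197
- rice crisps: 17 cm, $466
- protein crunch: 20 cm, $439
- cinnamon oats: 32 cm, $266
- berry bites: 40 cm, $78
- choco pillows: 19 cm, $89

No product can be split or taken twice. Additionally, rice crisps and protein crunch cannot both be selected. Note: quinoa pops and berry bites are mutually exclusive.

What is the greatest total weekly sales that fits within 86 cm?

1412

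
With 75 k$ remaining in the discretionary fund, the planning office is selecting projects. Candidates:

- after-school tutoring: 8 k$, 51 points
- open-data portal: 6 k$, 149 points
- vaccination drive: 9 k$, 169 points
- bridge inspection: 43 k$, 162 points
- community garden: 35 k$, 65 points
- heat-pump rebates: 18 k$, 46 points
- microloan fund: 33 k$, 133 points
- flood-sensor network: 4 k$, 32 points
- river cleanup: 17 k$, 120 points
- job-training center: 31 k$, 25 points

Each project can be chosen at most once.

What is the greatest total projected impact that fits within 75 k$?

622

Taking the top-ratio projects first gives after-school tutoring + open-data portal + vaccination drive + heat-pump rebates + flood-sensor network + river cleanup for 567 (62 k$).
The 22 k$ tied up in heat-pump rebates and flood-sensor network is better spent on microloan fund — total rises to 622 (73 k$).
That's the maximum — no swap from here does better than 622.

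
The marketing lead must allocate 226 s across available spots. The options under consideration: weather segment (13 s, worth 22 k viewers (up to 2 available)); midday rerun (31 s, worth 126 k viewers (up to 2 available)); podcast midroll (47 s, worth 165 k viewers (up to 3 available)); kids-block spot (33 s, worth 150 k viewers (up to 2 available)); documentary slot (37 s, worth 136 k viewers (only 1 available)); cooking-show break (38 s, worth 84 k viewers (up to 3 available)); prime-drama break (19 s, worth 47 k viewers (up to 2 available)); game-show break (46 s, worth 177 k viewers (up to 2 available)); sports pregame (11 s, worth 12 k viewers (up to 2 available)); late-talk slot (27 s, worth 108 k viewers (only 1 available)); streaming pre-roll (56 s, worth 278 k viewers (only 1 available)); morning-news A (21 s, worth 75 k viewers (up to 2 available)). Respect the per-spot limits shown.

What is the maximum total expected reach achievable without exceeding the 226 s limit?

989

The ratio heuristic lands on weather segment + 2×midday rerun + 2×kids-block spot + late-talk slot + streaming pre-roll (960) but leaves 2 s idle.
Replace weather segment and midday rerun with game-show break: the trade gains 29 net, giving 989 at 226 s.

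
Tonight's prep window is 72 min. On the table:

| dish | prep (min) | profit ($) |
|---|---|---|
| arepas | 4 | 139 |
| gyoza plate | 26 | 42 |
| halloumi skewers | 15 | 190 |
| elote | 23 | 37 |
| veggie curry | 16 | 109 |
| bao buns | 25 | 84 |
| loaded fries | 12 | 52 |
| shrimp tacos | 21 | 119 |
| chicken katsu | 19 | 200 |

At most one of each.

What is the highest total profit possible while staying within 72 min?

700

Filling by ratio: arepas + halloumi skewers + veggie curry + loaded fries + chicken katsu for 690, with 6 min left unused.
Replace veggie curry with shrimp tacos: the trade gains 10 net, giving 700 at 71 min.
That's the maximum — no swap from here does better than 700.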